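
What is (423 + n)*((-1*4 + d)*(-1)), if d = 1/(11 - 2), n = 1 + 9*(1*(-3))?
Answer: 13895/9 ≈ 1543.9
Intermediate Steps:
n = -26 (n = 1 + 9*(-3) = 1 - 27 = -26)
d = ⅑ (d = 1/9 = ⅑ ≈ 0.11111)
(423 + n)*((-1*4 + d)*(-1)) = (423 - 26)*((-1*4 + ⅑)*(-1)) = 397*((-4 + ⅑)*(-1)) = 397*(-35/9*(-1)) = 397*(35/9) = 13895/9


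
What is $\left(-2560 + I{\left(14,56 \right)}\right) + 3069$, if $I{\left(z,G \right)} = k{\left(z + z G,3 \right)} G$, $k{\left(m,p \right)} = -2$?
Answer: $397$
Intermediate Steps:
$I{\left(z,G \right)} = - 2 G$
$\left(-2560 + I{\left(14,56 \right)}\right) + 3069 = \left(-2560 - 112\right) + 3069 = -2672 + 3069 = 397$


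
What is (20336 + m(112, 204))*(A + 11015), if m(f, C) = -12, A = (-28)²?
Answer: 239802876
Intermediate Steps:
A = 784
(20336 + m(112, 204))*(A + 11015) = (20336 - 12)*(784 + 11015) = 20324*11799 = 239802876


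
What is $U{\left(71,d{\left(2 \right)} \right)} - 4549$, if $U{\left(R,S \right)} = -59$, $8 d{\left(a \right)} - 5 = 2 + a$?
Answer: $-4608$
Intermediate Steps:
$d{\left(a \right)} = \frac{7}{8} + \frac{a}{8}$ ($d{\left(a \right)} = \frac{5}{8} + \frac{2 + a}{8} = \frac{5}{8} + \left(\frac{1}{4} + \frac{a}{8}\right) = \frac{7}{8} + \frac{a}{8}$)
$U{\left(71,d{\left(2 \right)} \right)} - 4549 = -59 - 4549 = -4608$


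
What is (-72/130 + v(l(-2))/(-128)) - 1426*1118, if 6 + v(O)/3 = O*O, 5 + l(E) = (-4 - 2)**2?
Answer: -13264500593/8320 ≈ -1.5943e+6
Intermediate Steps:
l(E) = 31 (l(E) = -5 + (-4 - 2)**2 = -5 + (-6)**2 = -5 + 36 = 31)
v(O) = -18 + 3*O**2 (v(O) = -18 + 3*(O*O) = -18 + 3*O**2)
(-72/130 + v(l(-2))/(-128)) - 1426*1118 = (-72/130 + (-18 + 3*31**2)/(-128)) - 1426*1118 = (-72*1/130 + (-18 + 3*961)*(-1/128)) - 1594268 = (-36/65 + (-18 + 2883)*(-1/128)) - 1594268 = (-36/65 + 2865*(-1/128)) - 1594268 = (-36/65 - 2865/128) - 1594268 = -190833/8320 - 1594268 = -13264500593/8320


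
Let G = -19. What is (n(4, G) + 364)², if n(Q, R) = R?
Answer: 119025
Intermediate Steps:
(n(4, G) + 364)² = (-19 + 364)² = 345² = 119025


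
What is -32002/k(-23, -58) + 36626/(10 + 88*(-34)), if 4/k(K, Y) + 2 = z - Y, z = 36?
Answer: -1097462899/1491 ≈ -7.3606e+5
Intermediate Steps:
k(K, Y) = 4/(34 - Y) (k(K, Y) = 4/(-2 + (36 - Y)) = 4/(34 - Y))
-32002/k(-23, -58) + 36626/(10 + 88*(-34)) = -32002/((-4/(-34 - 58))) + 36626/(10 + 88*(-34)) = -32002/((-4/(-92))) + 36626/(10 - 2992) = -32002/((-4*(-1/92))) + 36626/(-2982) = -32002/1/23 + 36626*(-1/2982) = -32002*23 - 18313/1491 = -736046 - 18313/1491 = -1097462899/1491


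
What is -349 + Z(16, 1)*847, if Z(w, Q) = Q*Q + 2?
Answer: 2192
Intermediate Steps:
Z(w, Q) = 2 + Q² (Z(w, Q) = Q² + 2 = 2 + Q²)
-349 + Z(16, 1)*847 = -349 + (2 + 1²)*847 = -349 + (2 + 1)*847 = -349 + 3*847 = -349 + 2541 = 2192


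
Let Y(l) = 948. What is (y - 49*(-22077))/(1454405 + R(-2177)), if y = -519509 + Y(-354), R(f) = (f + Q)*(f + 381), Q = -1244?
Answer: 563212/7598521 ≈ 0.074121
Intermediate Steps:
R(f) = (-1244 + f)*(381 + f) (R(f) = (f - 1244)*(f + 381) = (-1244 + f)*(381 + f))
y = -518561 (y = -519509 + 948 = -518561)
(y - 49*(-22077))/(1454405 + R(-2177)) = (-518561 - 49*(-22077))/(1454405 + (-473964 + (-2177)² - 863*(-2177))) = (-518561 + 1081773)/(1454405 + (-473964 + 4739329 + 1878751)) = 563212/(1454405 + 6144116) = 563212/7598521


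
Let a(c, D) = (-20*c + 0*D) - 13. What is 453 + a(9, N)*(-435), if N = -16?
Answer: 84408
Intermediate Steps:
a(c, D) = -13 - 20*c (a(c, D) = (-20*c + 0) - 13 = -20*c - 13 = -13 - 20*c)
453 + a(9, N)*(-435) = 453 + (-13 - 20*9)*(-435) = 453 + (-13 - 180)*(-435) = 453 - 193*(-435) = 453 + 83955 = 84408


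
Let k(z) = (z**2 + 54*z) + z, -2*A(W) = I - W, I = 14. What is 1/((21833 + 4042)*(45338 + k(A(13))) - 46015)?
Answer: 4/4689478565 ≈ 8.5297e-10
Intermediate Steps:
A(W) = -7 + W/2 (A(W) = -(14 - W)/2 = -7 + W/2)
k(z) = z**2 + 55*z
1/((21833 + 4042)*(45338 + k(A(13))) - 46015) = 1/((21833 + 4042)*(45338 + (-7 + (1/2)*13)*(55 + (-7 + (1/2)*13))) - 46015) = 1/(25875*(45338 + (-7 + 13/2)*(55 + (-7 + 13/2))) - 46015) = 1/(25875*(45338 - (55 - 1/2)/2) - 46015) = 1/(25875*(45338 - 1/2*109/2) - 46015) = 1/(25875*(45338 - 109/4) - 46015) = 1/(25875*(181243/4) - 46015) = 1/(4689662625/4 - 46015) = 1/(4689478565/4) = 4/4689478565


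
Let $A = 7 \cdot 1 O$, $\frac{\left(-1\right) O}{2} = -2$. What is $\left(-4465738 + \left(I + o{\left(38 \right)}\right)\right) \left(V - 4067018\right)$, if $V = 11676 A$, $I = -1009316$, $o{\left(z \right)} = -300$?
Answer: $20478316741860$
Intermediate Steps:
$O = 4$ ($O = \left(-2\right) \left(-2\right) = 4$)
$A = 28$ ($A = 7 \cdot 1 \cdot 4 = 7 \cdot 4 = 28$)
$V = 326928$ ($V = 11676 \cdot 28 = 326928$)
$\left(-4465738 + \left(I + o{\left(38 \right)}\right)\right) \left(V - 4067018\right) = \left(-4465738 - 1009616\right) \left(326928 - 4067018\right) = \left(-4465738 - 1009616\right) \left(-3740090\right) = \left(-5475354\right) \left(-3740090\right) = 20478316741860$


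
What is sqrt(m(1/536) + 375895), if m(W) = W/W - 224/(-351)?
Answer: 2*sqrt(1286412270)/117 ≈ 613.10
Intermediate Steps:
m(W) = 575/351 (m(W) = 1 - 224*(-1/351) = 1 + 224/351 = 575/351)
sqrt(m(1/536) + 375895) = sqrt(575/351 + 375895) = sqrt(131939720/351) = 2*sqrt(1286412270)/117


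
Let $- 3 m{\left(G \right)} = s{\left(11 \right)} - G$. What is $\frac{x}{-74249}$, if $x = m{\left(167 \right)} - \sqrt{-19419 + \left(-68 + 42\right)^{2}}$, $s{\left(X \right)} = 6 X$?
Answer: $- \frac{101}{222747} + \frac{i \sqrt{18743}}{74249} \approx -0.00045343 + 0.0018439 i$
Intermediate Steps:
$m{\left(G \right)} = -22 + \frac{G}{3}$ ($m{\left(G \right)} = - \frac{6 \cdot 11 - G}{3} = - \frac{66 - G}{3} = -22 + \frac{G}{3}$)
$x = \frac{101}{3} - i \sqrt{18743}$ ($x = \left(-22 + \frac{1}{3} \cdot 167\right) - \sqrt{-19419 + \left(-68 + 42\right)^{2}} = \left(-22 + \frac{167}{3}\right) - \sqrt{-19419 + \left(-26\right)^{2}} = \frac{101}{3} - \sqrt{-19419 + 676} = \frac{101}{3} - \sqrt{-18743} = \frac{101}{3} - i \sqrt{18743} \approx 33.667 - 136.91 i$)
$\frac{x}{-74249} = \frac{\frac{101}{3} - i \sqrt{18743}}{-74249} = \left(\frac{101}{3} - i \sqrt{18743}\right) \left(- \frac{1}{74249}\right) = - \frac{101}{222747} + \frac{i \sqrt{18743}}{74249}$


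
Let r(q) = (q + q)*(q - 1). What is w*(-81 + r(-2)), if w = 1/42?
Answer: -23/14 ≈ -1.6429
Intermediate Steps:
w = 1/42 ≈ 0.023810
r(q) = 2*q*(-1 + q) (r(q) = (2*q)*(-1 + q) = 2*q*(-1 + q))
w*(-81 + r(-2)) = (-81 + 2*(-2)*(-1 - 2))/42 = (-81 + 2*(-2)*(-3))/42 = (-81 + 12)/42 = (1/42)*(-69) = -23/14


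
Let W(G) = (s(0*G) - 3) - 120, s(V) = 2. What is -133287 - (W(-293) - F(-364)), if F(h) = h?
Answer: -133530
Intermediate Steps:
W(G) = -121 (W(G) = (2 - 3) - 120 = -1 - 120 = -121)
-133287 - (W(-293) - F(-364)) = -133287 - (-121 - 1*(-364)) = -133287 - (-121 + 364) = -133287 - 1*243 = -133287 - 243 = -133530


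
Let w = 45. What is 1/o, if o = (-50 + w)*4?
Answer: -1/20 ≈ -0.050000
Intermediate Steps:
o = -20 (o = (-50 + 45)*4 = -5*4 = -20)
1/o = 1/(-20) = -1/20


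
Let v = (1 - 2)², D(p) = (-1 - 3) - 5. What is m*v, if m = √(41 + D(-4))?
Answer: 4*√2 ≈ 5.6569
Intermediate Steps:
D(p) = -9 (D(p) = -4 - 5 = -9)
m = 4*√2 (m = √(41 - 9) = √32 = 4*√2 ≈ 5.6569)
v = 1 (v = (-1)² = 1)
m*v = (4*√2)*1 = 4*√2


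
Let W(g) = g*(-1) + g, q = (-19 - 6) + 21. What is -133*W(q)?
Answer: 0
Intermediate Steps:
q = -4 (q = -25 + 21 = -4)
W(g) = 0 (W(g) = -g + g = 0)
-133*W(q) = -133*0 = 0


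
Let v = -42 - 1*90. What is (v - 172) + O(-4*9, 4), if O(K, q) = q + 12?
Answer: -288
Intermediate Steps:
v = -132 (v = -42 - 90 = -132)
O(K, q) = 12 + q
(v - 172) + O(-4*9, 4) = (-132 - 172) + (12 + 4) = -304 + 16 = -288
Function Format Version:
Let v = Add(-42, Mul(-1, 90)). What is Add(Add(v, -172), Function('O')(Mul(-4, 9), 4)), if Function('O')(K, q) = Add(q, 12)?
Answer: -288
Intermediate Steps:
v = -132 (v = Add(-42, -90) = -132)
Function('O')(K, q) = Add(12, q)
Add(Add(v, -172), Function('O')(Mul(-4, 9), 4)) = Add(Add(-132, -172), Add(12, 4)) = Add(-304, 16) = -288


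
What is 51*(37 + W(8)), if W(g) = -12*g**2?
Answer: -37281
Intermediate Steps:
51*(37 + W(8)) = 51*(37 - 12*8**2) = 51*(37 - 12*64) = 51*(37 - 768) = 51*(-731) = -37281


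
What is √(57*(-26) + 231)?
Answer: 3*I*√139 ≈ 35.37*I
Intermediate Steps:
√(57*(-26) + 231) = √(-1482 + 231) = √(-1251) = 3*I*√139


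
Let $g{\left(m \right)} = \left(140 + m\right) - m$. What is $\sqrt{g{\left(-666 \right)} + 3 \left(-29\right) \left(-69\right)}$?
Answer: $\sqrt{6143} \approx 78.377$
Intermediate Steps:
$g{\left(m \right)} = 140$
$\sqrt{g{\left(-666 \right)} + 3 \left(-29\right) \left(-69\right)} = \sqrt{140 + 3 \left(-29\right) \left(-69\right)} = \sqrt{140 - -6003} = \sqrt{140 + 6003} = \sqrt{6143}$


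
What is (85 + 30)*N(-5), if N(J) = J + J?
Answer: -1150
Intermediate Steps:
N(J) = 2*J
(85 + 30)*N(-5) = (85 + 30)*(2*(-5)) = 115*(-10) = -1150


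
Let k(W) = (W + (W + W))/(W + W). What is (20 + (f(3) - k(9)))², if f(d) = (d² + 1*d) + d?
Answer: 4489/4 ≈ 1122.3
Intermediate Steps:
k(W) = 3/2 (k(W) = (W + 2*W)/((2*W)) = (3*W)*(1/(2*W)) = 3/2)
f(d) = d² + 2*d (f(d) = (d² + d) + d = (d + d²) + d = d² + 2*d)
(20 + (f(3) - k(9)))² = (20 + (3*(2 + 3) - 1*3/2))² = (20 + (3*5 - 3/2))² = (20 + (15 - 3/2))² = (20 + 27/2)² = (67/2)² = 4489/4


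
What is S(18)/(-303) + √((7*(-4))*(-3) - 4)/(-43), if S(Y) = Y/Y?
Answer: -1/303 - 4*√5/43 ≈ -0.21131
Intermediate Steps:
S(Y) = 1
S(18)/(-303) + √((7*(-4))*(-3) - 4)/(-43) = 1/(-303) + √((7*(-4))*(-3) - 4)/(-43) = 1*(-1/303) + √(-28*(-3) - 4)*(-1/43) = -1/303 + √(84 - 4)*(-1/43) = -1/303 + √80*(-1/43) = -1/303 + (4*√5)*(-1/43) = -1/303 - 4*√5/43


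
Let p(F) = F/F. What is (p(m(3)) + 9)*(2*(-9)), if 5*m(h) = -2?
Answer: -180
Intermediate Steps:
m(h) = -2/5 (m(h) = (1/5)*(-2) = -2/5)
p(F) = 1
(p(m(3)) + 9)*(2*(-9)) = (1 + 9)*(2*(-9)) = 10*(-18) = -180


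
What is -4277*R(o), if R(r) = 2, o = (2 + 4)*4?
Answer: -8554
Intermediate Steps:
o = 24 (o = 6*4 = 24)
-4277*R(o) = -4277*2 = -8554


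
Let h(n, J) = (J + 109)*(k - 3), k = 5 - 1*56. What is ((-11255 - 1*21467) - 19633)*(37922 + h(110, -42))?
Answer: -1795985920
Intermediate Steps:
k = -51 (k = 5 - 56 = -51)
h(n, J) = -5886 - 54*J (h(n, J) = (J + 109)*(-51 - 3) = (109 + J)*(-54) = -5886 - 54*J)
((-11255 - 1*21467) - 19633)*(37922 + h(110, -42)) = ((-11255 - 1*21467) - 19633)*(37922 + (-5886 - 54*(-42))) = ((-11255 - 21467) - 19633)*(37922 + (-5886 + 2268)) = (-32722 - 19633)*(37922 - 3618) = -52355*34304 = -1795985920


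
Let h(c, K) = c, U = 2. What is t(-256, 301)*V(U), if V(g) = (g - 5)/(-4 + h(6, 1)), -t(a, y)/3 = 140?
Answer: 630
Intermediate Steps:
t(a, y) = -420 (t(a, y) = -3*140 = -420)
V(g) = -5/2 + g/2 (V(g) = (g - 5)/(-4 + 6) = (-5 + g)/2 = (-5 + g)*(1/2) = -5/2 + g/2)
t(-256, 301)*V(U) = -420*(-5/2 + (1/2)*2) = -420*(-5/2 + 1) = -420*(-3/2) = 630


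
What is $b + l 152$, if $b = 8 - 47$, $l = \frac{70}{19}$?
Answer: $521$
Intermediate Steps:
$l = \frac{70}{19}$ ($l = 70 \cdot \frac{1}{19} = \frac{70}{19} \approx 3.6842$)
$b = -39$
$b + l 152 = -39 + \frac{70}{19} \cdot 152 = -39 + 560 = 521$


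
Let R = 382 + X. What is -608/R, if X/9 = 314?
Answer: -76/401 ≈ -0.18953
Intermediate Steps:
X = 2826 (X = 9*314 = 2826)
R = 3208 (R = 382 + 2826 = 3208)
-608/R = -608/3208 = -608*1/3208 = -76/401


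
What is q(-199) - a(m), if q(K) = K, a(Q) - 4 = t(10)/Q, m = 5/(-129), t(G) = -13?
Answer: -2692/5 ≈ -538.40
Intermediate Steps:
m = -5/129 (m = 5*(-1/129) = -5/129 ≈ -0.038760)
a(Q) = 4 - 13/Q
q(-199) - a(m) = -199 - (4 - 13/(-5/129)) = -199 - (4 - 13*(-129/5)) = -199 - (4 + 1677/5) = -199 - 1*1697/5 = -199 - 1697/5 = -2692/5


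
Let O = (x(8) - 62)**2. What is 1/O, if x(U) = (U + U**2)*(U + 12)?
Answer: 1/1898884 ≈ 5.2662e-7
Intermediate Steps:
x(U) = (12 + U)*(U + U**2) (x(U) = (U + U**2)*(12 + U) = (12 + U)*(U + U**2))
O = 1898884 (O = (8*(12 + 8**2 + 13*8) - 62)**2 = (8*(12 + 64 + 104) - 62)**2 = (8*180 - 62)**2 = (1440 - 62)**2 = 1378**2 = 1898884)
1/O = 1/1898884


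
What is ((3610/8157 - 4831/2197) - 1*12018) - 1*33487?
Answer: -815523349442/17920929 ≈ -45507.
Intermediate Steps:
((3610/8157 - 4831/2197) - 1*12018) - 1*33487 = ((3610*(1/8157) - 4831*1/2197) - 12018) - 33487 = ((3610/8157 - 4831/2197) - 12018) - 33487 = (-31475297/17920929 - 12018) - 33487 = -215405200019/17920929 - 33487 = -815523349442/17920929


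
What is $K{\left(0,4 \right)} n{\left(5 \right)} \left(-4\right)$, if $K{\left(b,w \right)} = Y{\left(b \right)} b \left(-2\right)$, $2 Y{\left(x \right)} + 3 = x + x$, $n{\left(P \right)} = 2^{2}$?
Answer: $0$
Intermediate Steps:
$n{\left(P \right)} = 4$
$Y{\left(x \right)} = - \frac{3}{2} + x$ ($Y{\left(x \right)} = - \frac{3}{2} + \frac{x + x}{2} = - \frac{3}{2} + \frac{2 x}{2} = - \frac{3}{2} + x$)
$K{\left(b,w \right)} = - 2 b \left(- \frac{3}{2} + b\right)$ ($K{\left(b,w \right)} = \left(- \frac{3}{2} + b\right) b \left(-2\right) = b \left(- \frac{3}{2} + b\right) \left(-2\right) = - 2 b \left(- \frac{3}{2} + b\right)$)
$K{\left(0,4 \right)} n{\left(5 \right)} \left(-4\right) = 0 \left(3 - 0\right) 4 \left(-4\right) = 0 \left(3 + 0\right) 4 \left(-4\right) = 0 \cdot 3 \cdot 4 \left(-4\right) = 0 \cdot 4 \left(-4\right) = 0 \left(-4\right) = 0$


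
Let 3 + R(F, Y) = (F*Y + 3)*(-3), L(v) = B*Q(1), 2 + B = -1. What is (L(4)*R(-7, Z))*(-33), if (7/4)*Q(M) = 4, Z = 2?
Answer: 47520/7 ≈ 6788.6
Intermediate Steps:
Q(M) = 16/7 (Q(M) = (4/7)*4 = 16/7)
B = -3 (B = -2 - 1 = -3)
L(v) = -48/7 (L(v) = -3*16/7 = -48/7)
R(F, Y) = -12 - 3*F*Y (R(F, Y) = -3 + (F*Y + 3)*(-3) = -3 + (3 + F*Y)*(-3) = -3 + (-9 - 3*F*Y) = -12 - 3*F*Y)
(L(4)*R(-7, Z))*(-33) = -48*(-12 - 3*(-7)*2)/7*(-33) = -48*(-12 + 42)/7*(-33) = -48/7*30*(-33) = -1440/7*(-33) = 47520/7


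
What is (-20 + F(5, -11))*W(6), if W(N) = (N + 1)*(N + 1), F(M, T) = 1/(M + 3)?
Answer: -7791/8 ≈ -973.88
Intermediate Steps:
F(M, T) = 1/(3 + M)
W(N) = (1 + N)**2 (W(N) = (1 + N)*(1 + N) = (1 + N)**2)
(-20 + F(5, -11))*W(6) = (-20 + 1/(3 + 5))*(1 + 6)**2 = (-20 + 1/8)*7**2 = (-20 + 1/8)*49 = -159/8*49 = -7791/8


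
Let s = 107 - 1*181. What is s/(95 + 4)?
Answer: -74/99 ≈ -0.74747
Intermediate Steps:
s = -74 (s = 107 - 181 = -74)
s/(95 + 4) = -74/(95 + 4) = -74/99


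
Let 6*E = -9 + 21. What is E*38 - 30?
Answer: 46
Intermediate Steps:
E = 2 (E = (-9 + 21)/6 = (⅙)*12 = 2)
E*38 - 30 = 2*38 - 30 = 76 - 30 = 46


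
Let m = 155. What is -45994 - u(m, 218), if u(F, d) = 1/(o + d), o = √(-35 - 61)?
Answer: (-183976*√6 + 10026693*I)/(2*(-109*I + 2*√6)) ≈ -45994.0 + 0.00020599*I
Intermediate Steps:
o = 4*I*√6 (o = √(-96) = 4*I*√6 ≈ 9.798*I)
u(F, d) = 1/(d + 4*I*√6) (u(F, d) = 1/(4*I*√6 + d) = 1/(d + 4*I*√6))
-45994 - u(m, 218) = -45994 - 1/(218 + 4*I*√6)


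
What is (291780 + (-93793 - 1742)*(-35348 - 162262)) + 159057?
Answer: 18879122187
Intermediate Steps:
(291780 + (-93793 - 1742)*(-35348 - 162262)) + 159057 = (291780 - 95535*(-197610)) + 159057 = (291780 + 18878671350) + 159057 = 18878963130 + 159057 = 18879122187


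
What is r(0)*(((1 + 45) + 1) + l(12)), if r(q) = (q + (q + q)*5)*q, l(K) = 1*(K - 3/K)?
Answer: 0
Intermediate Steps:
l(K) = K - 3/K
r(q) = 11*q² (r(q) = (q + (2*q)*5)*q = (q + 10*q)*q = (11*q)*q = 11*q²)
r(0)*(((1 + 45) + 1) + l(12)) = (11*0²)*(((1 + 45) + 1) + (12 - 3/12)) = (11*0)*((46 + 1) + (12 - 3*1/12)) = 0*(47 + (12 - ¼)) = 0*(47 + 47/4) = 0*(235/4) = 0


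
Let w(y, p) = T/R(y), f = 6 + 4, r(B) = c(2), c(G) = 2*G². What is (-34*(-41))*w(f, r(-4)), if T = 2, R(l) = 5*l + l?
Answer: 697/15 ≈ 46.467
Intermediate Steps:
R(l) = 6*l
r(B) = 8 (r(B) = 2*2² = 2*4 = 8)
f = 10
w(y, p) = 1/(3*y) (w(y, p) = 2/((6*y)) = 2*(1/(6*y)) = 1/(3*y))
(-34*(-41))*w(f, r(-4)) = (-34*(-41))*((⅓)/10) = 1394*((⅓)*(⅒)) = 1394*(1/30) = 697/15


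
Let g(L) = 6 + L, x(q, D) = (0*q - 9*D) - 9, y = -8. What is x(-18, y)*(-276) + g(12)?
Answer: -17370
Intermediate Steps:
x(q, D) = -9 - 9*D (x(q, D) = (0 - 9*D) - 9 = -9*D - 9 = -9 - 9*D)
x(-18, y)*(-276) + g(12) = (-9 - 9*(-8))*(-276) + (6 + 12) = (-9 + 72)*(-276) + 18 = 63*(-276) + 18 = -17388 + 18 = -17370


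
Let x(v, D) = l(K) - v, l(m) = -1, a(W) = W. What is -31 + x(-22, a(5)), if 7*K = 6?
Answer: -10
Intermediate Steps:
K = 6/7 (K = (⅐)*6 = 6/7 ≈ 0.85714)
x(v, D) = -1 - v
-31 + x(-22, a(5)) = -31 + (-1 - 1*(-22)) = -31 + (-1 + 22) = -31 + 21 = -10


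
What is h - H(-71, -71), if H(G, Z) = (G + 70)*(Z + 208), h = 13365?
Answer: 13502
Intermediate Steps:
H(G, Z) = (70 + G)*(208 + Z)
h - H(-71, -71) = 13365 - (14560 + 70*(-71) + 208*(-71) - 71*(-71)) = 13365 - (14560 - 4970 - 14768 + 5041) = 13365 - 1*(-137) = 13365 + 137 = 13502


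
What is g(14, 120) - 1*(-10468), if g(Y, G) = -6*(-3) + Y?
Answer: 10500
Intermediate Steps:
g(Y, G) = 18 + Y
g(14, 120) - 1*(-10468) = (18 + 14) - 1*(-10468) = 32 + 10468 = 10500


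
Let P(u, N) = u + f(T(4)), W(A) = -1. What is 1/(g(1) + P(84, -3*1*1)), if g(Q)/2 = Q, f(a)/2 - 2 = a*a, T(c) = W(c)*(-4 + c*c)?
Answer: 1/378 ≈ 0.0026455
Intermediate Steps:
T(c) = 4 - c**2 (T(c) = -(-4 + c*c) = -(-4 + c**2) = 4 - c**2)
f(a) = 4 + 2*a**2 (f(a) = 4 + 2*(a*a) = 4 + 2*a**2)
g(Q) = 2*Q
P(u, N) = 292 + u (P(u, N) = u + (4 + 2*(4 - 1*4**2)**2) = u + (4 + 2*(4 - 1*16)**2) = u + (4 + 2*(4 - 16)**2) = u + (4 + 2*(-12)**2) = u + (4 + 2*144) = u + (4 + 288) = u + 292 = 292 + u)
1/(g(1) + P(84, -3*1*1)) = 1/(2*1 + (292 + 84)) = 1/(2 + 376) = 1/378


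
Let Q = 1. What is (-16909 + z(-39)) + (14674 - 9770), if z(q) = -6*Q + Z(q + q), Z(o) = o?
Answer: -12089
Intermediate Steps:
z(q) = -6 + 2*q (z(q) = -6*1 + (q + q) = -6 + 2*q)
(-16909 + z(-39)) + (14674 - 9770) = (-16909 + (-6 + 2*(-39))) + (14674 - 9770) = (-16909 + (-6 - 78)) + 4904 = (-16909 - 84) + 4904 = -16993 + 4904 = -12089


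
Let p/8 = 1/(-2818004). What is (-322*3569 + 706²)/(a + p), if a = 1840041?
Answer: -458476569782/1296310724539 ≈ -0.35368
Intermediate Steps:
p = -2/704501 (p = 8/(-2818004) = 8*(-1/2818004) = -2/704501 ≈ -2.8389e-6)
(-322*3569 + 706²)/(a + p) = (-322*3569 + 706²)/(1840041 - 2/704501) = (-1149218 + 498436)/(1296310724539/704501) = -650782*704501/1296310724539 = -458476569782/1296310724539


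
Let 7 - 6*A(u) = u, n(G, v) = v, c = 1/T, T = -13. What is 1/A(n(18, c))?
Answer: 39/46 ≈ 0.84783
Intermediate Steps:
c = -1/13 (c = 1/(-13) = -1/13 ≈ -0.076923)
A(u) = 7/6 - u/6
1/A(n(18, c)) = 1/(7/6 - 1/6*(-1/13)) = 1/(7/6 + 1/78) = 1/(46/39) = 39/46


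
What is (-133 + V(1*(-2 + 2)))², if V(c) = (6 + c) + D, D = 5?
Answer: 14884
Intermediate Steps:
V(c) = 11 + c (V(c) = (6 + c) + 5 = 11 + c)
(-133 + V(1*(-2 + 2)))² = (-133 + (11 + 1*(-2 + 2)))² = (-133 + (11 + 1*0))² = (-133 + (11 + 0))² = (-133 + 11)² = (-122)² = 14884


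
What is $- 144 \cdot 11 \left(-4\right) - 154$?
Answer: $6182$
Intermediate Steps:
$- 144 \cdot 11 \left(-4\right) - 154 = \left(-144\right) \left(-44\right) - 154 = 6336 - 154 = 6182$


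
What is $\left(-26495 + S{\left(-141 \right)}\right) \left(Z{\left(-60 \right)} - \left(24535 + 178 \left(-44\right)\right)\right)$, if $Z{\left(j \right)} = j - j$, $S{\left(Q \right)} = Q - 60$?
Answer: $445903288$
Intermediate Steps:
$S{\left(Q \right)} = -60 + Q$ ($S{\left(Q \right)} = Q - 60 = -60 + Q$)
$Z{\left(j \right)} = 0$
$\left(-26495 + S{\left(-141 \right)}\right) \left(Z{\left(-60 \right)} - \left(24535 + 178 \left(-44\right)\right)\right) = \left(-26495 - 201\right) \left(0 - \left(24535 + 178 \left(-44\right)\right)\right) = \left(-26495 - 201\right) \left(0 - 16703\right) = - 26696 \left(0 + \left(-24535 + 7832\right)\right) = - 26696 \left(0 - 16703\right) = \left(-26696\right) \left(-16703\right) = 445903288$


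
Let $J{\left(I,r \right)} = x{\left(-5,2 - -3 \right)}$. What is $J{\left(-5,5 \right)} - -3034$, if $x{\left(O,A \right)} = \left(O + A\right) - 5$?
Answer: $3029$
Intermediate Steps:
$x{\left(O,A \right)} = -5 + A + O$ ($x{\left(O,A \right)} = \left(A + O\right) - 5 = -5 + A + O$)
$J{\left(I,r \right)} = -5$ ($J{\left(I,r \right)} = -5 + \left(2 - -3\right) - 5 = -5 + \left(2 + 3\right) - 5 = -5 + 5 - 5 = -5$)
$J{\left(-5,5 \right)} - -3034 = -5 - -3034 = -5 + 3034 = 3029$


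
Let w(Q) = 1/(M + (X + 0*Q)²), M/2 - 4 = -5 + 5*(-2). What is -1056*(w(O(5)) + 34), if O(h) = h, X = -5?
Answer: -36256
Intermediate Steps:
M = -22 (M = 8 + 2*(-5 + 5*(-2)) = 8 + 2*(-5 - 10) = 8 + 2*(-15) = 8 - 30 = -22)
w(Q) = ⅓ (w(Q) = 1/(-22 + (-5 + 0*Q)²) = 1/(-22 + (-5 + 0)²) = 1/(-22 + (-5)²) = 1/(-22 + 25) = 1/3 = ⅓)
-1056*(w(O(5)) + 34) = -1056*(⅓ + 34) = -1056*103/3 = -36256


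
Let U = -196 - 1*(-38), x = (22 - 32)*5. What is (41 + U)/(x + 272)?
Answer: -39/74 ≈ -0.52703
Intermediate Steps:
x = -50 (x = -10*5 = -50)
U = -158 (U = -196 + 38 = -158)
(41 + U)/(x + 272) = (41 - 158)/(-50 + 272) = -117/222 = -117*1/222 = -39/74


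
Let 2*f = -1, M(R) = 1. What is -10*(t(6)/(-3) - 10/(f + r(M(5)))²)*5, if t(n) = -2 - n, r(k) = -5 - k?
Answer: -61600/507 ≈ -121.50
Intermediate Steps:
f = -½ (f = (½)*(-1) = -½ ≈ -0.50000)
-10*(t(6)/(-3) - 10/(f + r(M(5)))²)*5 = -10*((-2 - 1*6)/(-3) - 10/(-½ + (-5 - 1*1))²)*5 = -10*((-2 - 6)*(-⅓) - 10/(-½ + (-5 - 1))²)*5 = -10*(-8*(-⅓) - 10/(-½ - 6)²)*5 = -10*(8/3 - 10/((-13/2)²))*5 = -10*(8/3 - 10/169/4)*5 = -10*(8/3 - 10*4/169)*5 = -10*(8/3 - 40/169)*5 = -10*1232/507*5 = -12320/507*5 = -61600/507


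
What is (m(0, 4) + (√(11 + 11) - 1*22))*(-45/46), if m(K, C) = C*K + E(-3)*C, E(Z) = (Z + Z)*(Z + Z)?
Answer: -2745/23 - 45*√22/46 ≈ -123.94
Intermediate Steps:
E(Z) = 4*Z² (E(Z) = (2*Z)*(2*Z) = 4*Z²)
m(K, C) = 36*C + C*K (m(K, C) = C*K + (4*(-3)²)*C = C*K + (4*9)*C = C*K + 36*C = 36*C + C*K)
(m(0, 4) + (√(11 + 11) - 1*22))*(-45/46) = (4*(36 + 0) + (√(11 + 11) - 1*22))*(-45/46) = (4*36 + (√22 - 22))*(-45*1/46) = (144 + (-22 + √22))*(-45/46) = (122 + √22)*(-45/46) = -2745/23 - 45*√22/46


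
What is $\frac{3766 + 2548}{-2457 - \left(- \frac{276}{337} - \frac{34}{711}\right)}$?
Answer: $- \frac{1512878598}{588506705} \approx -2.5707$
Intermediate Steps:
$\frac{3766 + 2548}{-2457 - \left(- \frac{276}{337} - \frac{34}{711}\right)} = \frac{6314}{-2457 - - \frac{207694}{239607}} = \frac{6314}{-2457 + \left(\frac{34}{711} + \frac{276}{337}\right)} = \frac{6314}{-2457 + \frac{207694}{239607}} = \frac{6314}{- \frac{588506705}{239607}} = 6314 \left(- \frac{239607}{588506705}\right) = - \frac{1512878598}{588506705}$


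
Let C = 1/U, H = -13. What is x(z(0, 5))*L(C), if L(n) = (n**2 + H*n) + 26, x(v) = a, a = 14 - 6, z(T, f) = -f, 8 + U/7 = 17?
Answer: 819008/3969 ≈ 206.35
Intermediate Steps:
U = 63 (U = -56 + 7*17 = -56 + 119 = 63)
a = 8
x(v) = 8
C = 1/63 ≈ 0.015873
L(n) = 26 + n**2 - 13*n (L(n) = (n**2 - 13*n) + 26 = 26 + n**2 - 13*n)
x(z(0, 5))*L(C) = 8*(26 + (1/63)**2 - 13*1/63) = 8*(26 + 1/3969 - 13/63) = 8*(102376/3969) = 819008/3969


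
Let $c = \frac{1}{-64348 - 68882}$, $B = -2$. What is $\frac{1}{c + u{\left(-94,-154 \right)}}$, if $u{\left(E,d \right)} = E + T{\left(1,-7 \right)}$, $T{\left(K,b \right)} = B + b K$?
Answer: $- \frac{133230}{13722691} \approx -0.0097087$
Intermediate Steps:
$c = - \frac{1}{133230}$ ($c = \frac{1}{-133230} = - \frac{1}{133230} \approx -7.5058 \cdot 10^{-6}$)
$T{\left(K,b \right)} = -2 + K b$ ($T{\left(K,b \right)} = -2 + b K = -2 + K b$)
$u{\left(E,d \right)} = -9 + E$ ($u{\left(E,d \right)} = E + \left(-2 + 1 \left(-7\right)\right) = E - 9 = -9 + E$)
$\frac{1}{c + u{\left(-94,-154 \right)}} = \frac{1}{- \frac{1}{133230} - 103} = \frac{1}{- \frac{13722691}{133230}} = - \frac{133230}{13722691}$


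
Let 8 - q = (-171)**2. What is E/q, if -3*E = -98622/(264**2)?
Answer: -5479/339570528 ≈ -1.6135e-5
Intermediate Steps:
E = 5479/11616 (E = -(-32874)/(264**2) = -(-32874)/69696 = -1/3*(-5479/3872) = 5479/11616 ≈ 0.47168)
q = -29233 (q = 8 - 1*(-171)**2 = 8 - 1*29241 = 8 - 29241 = -29233)
E/q = (5479/11616)/(-29233) = (5479/11616)*(-1/29233) = -5479/339570528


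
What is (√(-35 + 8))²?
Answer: -27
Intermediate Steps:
(√(-35 + 8))² = (√(-27))² = (3*I*√3)² = -27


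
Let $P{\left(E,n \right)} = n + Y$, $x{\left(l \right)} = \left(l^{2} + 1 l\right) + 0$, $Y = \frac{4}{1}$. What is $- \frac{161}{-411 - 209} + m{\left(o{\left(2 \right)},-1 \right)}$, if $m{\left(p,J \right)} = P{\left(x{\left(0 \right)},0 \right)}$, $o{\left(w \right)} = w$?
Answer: $\frac{2641}{620} \approx 4.2597$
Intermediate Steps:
$Y = 4$ ($Y = 4 \cdot 1 = 4$)
$x{\left(l \right)} = l + l^{2}$ ($x{\left(l \right)} = \left(l^{2} + l\right) + 0 = \left(l + l^{2}\right) + 0 = l + l^{2}$)
$P{\left(E,n \right)} = 4 + n$ ($P{\left(E,n \right)} = n + 4 = 4 + n$)
$m{\left(p,J \right)} = 4$ ($m{\left(p,J \right)} = 4 + 0 = 4$)
$- \frac{161}{-411 - 209} + m{\left(o{\left(2 \right)},-1 \right)} = - \frac{161}{-411 - 209} + 4 = - \frac{161}{-620} + 4 = \left(-161\right) \left(- \frac{1}{620}\right) + 4 = \frac{161}{620} + 4 = \frac{2641}{620}$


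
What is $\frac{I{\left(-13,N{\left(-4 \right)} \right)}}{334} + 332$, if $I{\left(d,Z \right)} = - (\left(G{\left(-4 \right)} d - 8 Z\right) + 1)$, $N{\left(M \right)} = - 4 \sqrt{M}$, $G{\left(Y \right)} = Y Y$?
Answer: $\frac{111095}{334} - \frac{32 i}{167} \approx 332.62 - 0.19162 i$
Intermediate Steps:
$G{\left(Y \right)} = Y^{2}$
$I{\left(d,Z \right)} = -1 - 16 d + 8 Z$ ($I{\left(d,Z \right)} = - (\left(\left(-4\right)^{2} d - 8 Z\right) + 1) = - (\left(16 d - 8 Z\right) + 1) = - (\left(- 8 Z + 16 d\right) + 1) = - (1 - 8 Z + 16 d) = -1 - 16 d + 8 Z$)
$\frac{I{\left(-13,N{\left(-4 \right)} \right)}}{334} + 332 = \frac{-1 - -208 + 8 \left(- 4 \sqrt{-4}\right)}{334} + 332 = \frac{-1 + 208 + 8 \left(- 4 \cdot 2 i\right)}{334} + 332 = \frac{-1 + 208 + 8 \left(- 8 i\right)}{334} + 332 = \frac{-1 + 208 - 64 i}{334} + 332 = \frac{207 - 64 i}{334} + 332 = \left(\frac{207}{334} - \frac{32 i}{167}\right) + 332 = \frac{111095}{334} - \frac{32 i}{167}$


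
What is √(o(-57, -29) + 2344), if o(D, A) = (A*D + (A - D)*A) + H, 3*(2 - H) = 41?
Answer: 4*√1785/3 ≈ 56.332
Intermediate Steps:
H = -35/3 (H = 2 - ⅓*41 = 2 - 41/3 = -35/3 ≈ -11.667)
o(D, A) = -35/3 + A*D + A*(A - D) (o(D, A) = (A*D + (A - D)*A) - 35/3 = (A*D + A*(A - D)) - 35/3 = -35/3 + A*D + A*(A - D))
√(o(-57, -29) + 2344) = √((-35/3 + (-29)²) + 2344) = √((-35/3 + 841) + 2344) = √(2488/3 + 2344) = √(9520/3) = 4*√1785/3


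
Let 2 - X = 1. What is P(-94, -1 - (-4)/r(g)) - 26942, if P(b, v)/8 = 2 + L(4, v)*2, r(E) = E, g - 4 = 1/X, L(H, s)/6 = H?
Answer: -26542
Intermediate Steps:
X = 1 (X = 2 - 1*1 = 2 - 1 = 1)
L(H, s) = 6*H
g = 5 (g = 4 + 1/1 = 4 + 1 = 5)
P(b, v) = 400 (P(b, v) = 8*(2 + (6*4)*2) = 8*(2 + 24*2) = 8*(2 + 48) = 8*50 = 400)
P(-94, -1 - (-4)/r(g)) - 26942 = 400 - 26942 = -26542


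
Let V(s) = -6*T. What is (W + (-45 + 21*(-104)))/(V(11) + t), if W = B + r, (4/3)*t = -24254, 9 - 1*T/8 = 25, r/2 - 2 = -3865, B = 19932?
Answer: -19954/34845 ≈ -0.57265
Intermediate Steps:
r = -7726 (r = 4 + 2*(-3865) = 4 - 7730 = -7726)
T = -128 (T = 72 - 8*25 = 72 - 200 = -128)
t = -36381/2 (t = (3/4)*(-24254) = -36381/2 ≈ -18191.)
W = 12206 (W = 19932 - 7726 = 12206)
V(s) = 768 (V(s) = -6*(-128) = 768)
(W + (-45 + 21*(-104)))/(V(11) + t) = (12206 + (-45 + 21*(-104)))/(768 - 36381/2) = (12206 + (-45 - 2184))/(-34845/2) = (12206 - 2229)*(-2/34845) = 9977*(-2/34845) = -19954/34845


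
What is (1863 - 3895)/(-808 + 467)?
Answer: 2032/341 ≈ 5.9589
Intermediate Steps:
(1863 - 3895)/(-808 + 467) = -2032/(-341) = -2032*(-1/341) = 2032/341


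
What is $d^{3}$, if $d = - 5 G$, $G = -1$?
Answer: $125$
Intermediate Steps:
$d = 5$ ($d = \left(-5\right) \left(-1\right) = 5$)
$d^{3} = 5^{3} = 125$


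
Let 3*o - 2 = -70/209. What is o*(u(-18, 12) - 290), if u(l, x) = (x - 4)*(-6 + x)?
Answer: -2552/19 ≈ -134.32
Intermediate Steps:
o = 116/209 (o = ⅔ + (-70/209)/3 = ⅔ + (-70*1/209)/3 = ⅔ + (⅓)*(-70/209) = ⅔ - 70/627 = 116/209 ≈ 0.55502)
u(l, x) = (-6 + x)*(-4 + x) (u(l, x) = (-4 + x)*(-6 + x) = (-6 + x)*(-4 + x))
o*(u(-18, 12) - 290) = 116*((24 + 12² - 10*12) - 290)/209 = 116*((24 + 144 - 120) - 290)/209 = 116*(48 - 290)/209 = (116/209)*(-242) = -2552/19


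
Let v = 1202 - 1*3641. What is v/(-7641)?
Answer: 271/849 ≈ 0.31920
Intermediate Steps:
v = -2439 (v = 1202 - 3641 = -2439)
v/(-7641) = -2439/(-7641) = -2439*(-1/7641) = 271/849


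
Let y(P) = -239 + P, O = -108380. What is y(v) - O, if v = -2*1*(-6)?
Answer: 108153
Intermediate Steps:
v = 12 (v = -2*(-6) = 12)
y(v) - O = (-239 + 12) - 1*(-108380) = -227 + 108380 = 108153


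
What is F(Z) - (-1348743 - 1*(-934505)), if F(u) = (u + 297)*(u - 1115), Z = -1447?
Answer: 3360538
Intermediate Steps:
F(u) = (-1115 + u)*(297 + u) (F(u) = (297 + u)*(-1115 + u) = (-1115 + u)*(297 + u))
F(Z) - (-1348743 - 1*(-934505)) = (-331155 + (-1447)**2 - 818*(-1447)) - (-1348743 - 1*(-934505)) = (-331155 + 2093809 + 1183646) - (-1348743 + 934505) = 2946300 - 1*(-414238) = 2946300 + 414238 = 3360538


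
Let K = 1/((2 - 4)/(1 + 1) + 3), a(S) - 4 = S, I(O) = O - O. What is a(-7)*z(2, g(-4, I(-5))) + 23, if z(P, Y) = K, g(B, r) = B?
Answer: 43/2 ≈ 21.500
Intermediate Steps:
I(O) = 0
a(S) = 4 + S
K = ½ (K = 1/(-2/2 + 3) = 1/(-2*½ + 3) = 1/(-1 + 3) = 1/2 = ½ ≈ 0.50000)
z(P, Y) = ½
a(-7)*z(2, g(-4, I(-5))) + 23 = (4 - 7)*(½) + 23 = -3*½ + 23 = -3/2 + 23 = 43/2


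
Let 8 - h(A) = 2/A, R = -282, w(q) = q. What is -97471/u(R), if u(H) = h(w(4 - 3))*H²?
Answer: -97471/477144 ≈ -0.20428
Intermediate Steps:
h(A) = 8 - 2/A
u(H) = 6*H² (u(H) = (8 - 2/(4 - 3))*H² = (8 - 2/1)*H² = (8 - 2*1)*H² = (8 - 2)*H² = 6*H²)
-97471/u(R) = -97471/(6*(-282)²) = -97471/(6*79524) = -97471/477144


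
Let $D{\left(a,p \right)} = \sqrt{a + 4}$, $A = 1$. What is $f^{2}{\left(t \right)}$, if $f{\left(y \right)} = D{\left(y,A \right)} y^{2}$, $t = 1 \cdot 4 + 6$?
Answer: $140000$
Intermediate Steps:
$t = 10$ ($t = 4 + 6 = 10$)
$D{\left(a,p \right)} = \sqrt{4 + a}$
$f{\left(y \right)} = y^{2} \sqrt{4 + y}$ ($f{\left(y \right)} = \sqrt{4 + y} y^{2} = y^{2} \sqrt{4 + y}$)
$f^{2}{\left(t \right)} = \left(10^{2} \sqrt{4 + 10}\right)^{2} = \left(100 \sqrt{14}\right)^{2} = 140000$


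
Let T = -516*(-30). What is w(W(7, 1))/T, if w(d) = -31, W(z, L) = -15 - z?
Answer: -31/15480 ≈ -0.0020026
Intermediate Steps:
T = 15480
w(W(7, 1))/T = -31/15480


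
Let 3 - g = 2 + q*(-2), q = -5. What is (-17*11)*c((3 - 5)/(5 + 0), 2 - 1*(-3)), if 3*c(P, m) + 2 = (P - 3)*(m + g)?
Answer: -10846/15 ≈ -723.07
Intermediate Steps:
g = -9 (g = 3 - (2 - 5*(-2)) = 3 - (2 + 10) = 3 - 1*12 = 3 - 12 = -9)
c(P, m) = -2/3 + (-9 + m)*(-3 + P)/3 (c(P, m) = -2/3 + ((P - 3)*(m - 9))/3 = -2/3 + ((-3 + P)*(-9 + m))/3 = -2/3 + ((-9 + m)*(-3 + P))/3 = -2/3 + (-9 + m)*(-3 + P)/3)
(-17*11)*c((3 - 5)/(5 + 0), 2 - 1*(-3)) = (-17*11)*(25/3 - (2 - 1*(-3)) - 3*(3 - 5)/(5 + 0) + ((3 - 5)/(5 + 0))*(2 - 1*(-3))/3) = -187*(25/3 - (2 + 3) - (-6)/5 + (-2/5)*(2 + 3)/3) = -187*(25/3 - 1*5 - (-6)/5 + (1/3)*(-2*1/5)*5) = -187*(25/3 - 5 - 3*(-2/5) + (1/3)*(-2/5)*5) = -187*(25/3 - 5 + 6/5 - 2/3) = -187*58/15 = -10846/15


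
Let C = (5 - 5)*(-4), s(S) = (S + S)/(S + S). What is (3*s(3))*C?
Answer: 0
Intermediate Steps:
s(S) = 1 (s(S) = (2*S)/((2*S)) = (2*S)*(1/(2*S)) = 1)
C = 0 (C = 0*(-4) = 0)
(3*s(3))*C = (3*1)*0 = 3*0 = 0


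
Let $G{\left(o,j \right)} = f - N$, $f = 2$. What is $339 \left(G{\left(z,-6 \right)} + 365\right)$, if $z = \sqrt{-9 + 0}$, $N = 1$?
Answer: $124074$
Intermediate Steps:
$z = 3 i$ ($z = \sqrt{-9} = 3 i \approx 3.0 i$)
$G{\left(o,j \right)} = 1$ ($G{\left(o,j \right)} = 2 - 1 = 1$)
$339 \left(G{\left(z,-6 \right)} + 365\right) = 339 \left(1 + 365\right) = 339 \cdot 366 = 124074$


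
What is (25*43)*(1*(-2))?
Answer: -2150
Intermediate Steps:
(25*43)*(1*(-2)) = 1075*(-2) = -2150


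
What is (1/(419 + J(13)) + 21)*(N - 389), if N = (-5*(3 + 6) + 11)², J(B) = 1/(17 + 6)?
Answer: 155256907/9638 ≈ 16109.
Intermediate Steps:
J(B) = 1/23
N = 1156 (N = (-5*9 + 11)² = (-45 + 11)² = (-34)² = 1156)
(1/(419 + J(13)) + 21)*(N - 389) = (1/(419 + 1/23) + 21)*(1156 - 389) = (1/(9638/23) + 21)*767 = (23/9638 + 21)*767 = (202421/9638)*767 = 155256907/9638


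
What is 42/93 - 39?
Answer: -1195/31 ≈ -38.548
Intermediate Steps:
42/93 - 39 = (1/93)*42 - 39 = 14/31 - 39 = -1195/31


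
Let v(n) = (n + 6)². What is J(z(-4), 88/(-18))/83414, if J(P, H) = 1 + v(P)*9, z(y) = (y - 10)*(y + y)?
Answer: 125317/83414 ≈ 1.5023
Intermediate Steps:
v(n) = (6 + n)²
z(y) = 2*y*(-10 + y) (z(y) = (-10 + y)*(2*y) = 2*y*(-10 + y))
J(P, H) = 1 + 9*(6 + P)² (J(P, H) = 1 + (6 + P)²*9 = 1 + 9*(6 + P)²)
J(z(-4), 88/(-18))/83414 = (1 + 9*(6 + 2*(-4)*(-10 - 4))²)/83414 = (1 + 9*(6 + 2*(-4)*(-14))²)*(1/83414) = (1 + 9*(6 + 112)²)*(1/83414) = (1 + 9*118²)*(1/83414) = (1 + 9*13924)*(1/83414) = (1 + 125316)*(1/83414) = 125317*(1/83414) = 125317/83414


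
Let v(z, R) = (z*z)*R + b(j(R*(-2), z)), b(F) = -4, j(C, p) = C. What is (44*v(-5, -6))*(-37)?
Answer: 250712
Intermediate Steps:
v(z, R) = -4 + R*z² (v(z, R) = (z*z)*R - 4 = z²*R - 4 = R*z² - 4 = -4 + R*z²)
(44*v(-5, -6))*(-37) = (44*(-4 - 6*(-5)²))*(-37) = (44*(-4 - 6*25))*(-37) = (44*(-4 - 150))*(-37) = (44*(-154))*(-37) = -6776*(-37) = 250712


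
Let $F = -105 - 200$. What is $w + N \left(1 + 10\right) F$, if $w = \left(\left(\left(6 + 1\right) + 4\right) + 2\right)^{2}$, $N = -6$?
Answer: $20299$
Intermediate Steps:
$F = -305$
$w = 169$ ($w = \left(\left(7 + 4\right) + 2\right)^{2} = \left(11 + 2\right)^{2} = 13^{2} = 169$)
$w + N \left(1 + 10\right) F = 169 + - 6 \left(1 + 10\right) \left(-305\right) = 169 + \left(-6\right) 11 \left(-305\right) = 169 - -20130 = 169 + 20130 = 20299$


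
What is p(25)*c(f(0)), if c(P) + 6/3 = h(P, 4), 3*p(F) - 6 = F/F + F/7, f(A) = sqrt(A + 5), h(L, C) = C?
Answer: 148/21 ≈ 7.0476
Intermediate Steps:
f(A) = sqrt(5 + A)
p(F) = 7/3 + F/21 (p(F) = 2 + (F/F + F/7)/3 = 2 + (1 + F*(1/7))/3 = 2 + (1 + F/7)/3 = 2 + (1/3 + F/21) = 7/3 + F/21)
c(P) = 2 (c(P) = -2 + 4 = 2)
p(25)*c(f(0)) = (7/3 + (1/21)*25)*2 = (7/3 + 25/21)*2 = (74/21)*2 = 148/21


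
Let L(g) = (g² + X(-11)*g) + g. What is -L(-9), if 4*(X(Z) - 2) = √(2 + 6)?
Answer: -54 + 9*√2/2 ≈ -47.636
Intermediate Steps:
X(Z) = 2 + √2/2 (X(Z) = 2 + √(2 + 6)/4 = 2 + √8/4 = 2 + (2*√2)/4 = 2 + √2/2)
L(g) = g + g² + g*(2 + √2/2) (L(g) = (g² + (2 + √2/2)*g) + g = (g² + g*(2 + √2/2)) + g = g + g² + g*(2 + √2/2))
-L(-9) = -(-9)*(6 + √2 + 2*(-9))/2 = -(-9)*(6 + √2 - 18)/2 = -(-9)*(-12 + √2)/2 = -(54 - 9*√2/2) = -54 + 9*√2/2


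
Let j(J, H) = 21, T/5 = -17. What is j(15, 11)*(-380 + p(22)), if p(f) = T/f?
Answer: -177345/22 ≈ -8061.1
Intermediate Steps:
T = -85 (T = 5*(-17) = -85)
p(f) = -85/f
j(15, 11)*(-380 + p(22)) = 21*(-380 - 85/22) = 21*(-8445/22) = -177345/22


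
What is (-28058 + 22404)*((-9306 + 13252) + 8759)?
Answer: -71834070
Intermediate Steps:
(-28058 + 22404)*((-9306 + 13252) + 8759) = -5654*(3946 + 8759) = -5654*12705 = -71834070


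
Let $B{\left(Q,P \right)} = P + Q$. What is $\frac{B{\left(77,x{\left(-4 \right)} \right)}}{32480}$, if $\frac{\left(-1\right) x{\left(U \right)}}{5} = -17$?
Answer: $\frac{81}{16240} \approx 0.0049877$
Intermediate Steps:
$x{\left(U \right)} = 85$ ($x{\left(U \right)} = \left(-5\right) \left(-17\right) = 85$)
$\frac{B{\left(77,x{\left(-4 \right)} \right)}}{32480} = \frac{85 + 77}{32480} = 162 \cdot \frac{1}{32480} = \frac{81}{16240}$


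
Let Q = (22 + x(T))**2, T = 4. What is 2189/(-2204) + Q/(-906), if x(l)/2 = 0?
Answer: -1524985/998412 ≈ -1.5274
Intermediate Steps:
x(l) = 0 (x(l) = 2*0 = 0)
Q = 484 (Q = (22 + 0)**2 = 22**2 = 484)
2189/(-2204) + Q/(-906) = 2189/(-2204) + 484/(-906) = 2189*(-1/2204) + 484*(-1/906) = -2189/2204 - 242/453 = -1524985/998412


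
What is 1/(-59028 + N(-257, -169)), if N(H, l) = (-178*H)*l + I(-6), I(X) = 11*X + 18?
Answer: -1/7790150 ≈ -1.2837e-7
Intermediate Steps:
I(X) = 18 + 11*X
N(H, l) = -48 - 178*H*l (N(H, l) = (-178*H)*l + (18 + 11*(-6)) = -178*H*l + (18 - 66) = -178*H*l - 48 = -48 - 178*H*l)
1/(-59028 + N(-257, -169)) = 1/(-59028 + (-48 - 178*(-257)*(-169))) = 1/(-59028 + (-48 - 7731074)) = 1/(-59028 - 7731122) = 1/(-7790150) = -1/7790150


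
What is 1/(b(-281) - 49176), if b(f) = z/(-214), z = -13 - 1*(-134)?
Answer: -214/10523785 ≈ -2.0335e-5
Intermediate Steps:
z = 121 (z = -13 + 134 = 121)
b(f) = -121/214 (b(f) = 121/(-214) = 121*(-1/214) = -121/214)
1/(b(-281) - 49176) = 1/(-121/214 - 49176) = 1/(-10523785/214) = -214/10523785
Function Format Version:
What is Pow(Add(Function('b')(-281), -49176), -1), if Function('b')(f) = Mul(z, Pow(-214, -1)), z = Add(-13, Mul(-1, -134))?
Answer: Rational(-214, 10523785) ≈ -2.0335e-5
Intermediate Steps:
z = 121 (z = Add(-13, 134) = 121)
Function('b')(f) = Rational(-121, 214) (Function('b')(f) = Mul(121, Pow(-214, -1)) = Mul(121, Rational(-1, 214)) = Rational(-121, 214))
Pow(Add(Function('b')(-281), -49176), -1) = Pow(Add(Rational(-121, 214), -49176), -1) = Pow(Rational(-10523785, 214), -1) = Rational(-214, 10523785)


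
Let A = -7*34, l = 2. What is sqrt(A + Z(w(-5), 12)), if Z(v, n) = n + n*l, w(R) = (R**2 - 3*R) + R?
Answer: I*sqrt(202) ≈ 14.213*I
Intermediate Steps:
w(R) = R**2 - 2*R
A = -238
Z(v, n) = 3*n (Z(v, n) = n + n*2 = n + 2*n = 3*n)
sqrt(A + Z(w(-5), 12)) = sqrt(-238 + 3*12) = sqrt(-238 + 36) = sqrt(-202) = I*sqrt(202)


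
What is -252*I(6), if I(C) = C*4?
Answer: -6048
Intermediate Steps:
I(C) = 4*C
-252*I(6) = -1008*6 = -252*24 = -6048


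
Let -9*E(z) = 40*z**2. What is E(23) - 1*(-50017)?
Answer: 428993/9 ≈ 47666.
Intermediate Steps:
E(z) = -40*z**2/9
E(23) - 1*(-50017) = -40/9*23**2 - 1*(-50017) = -40/9*529 + 50017 = -21160/9 + 50017 = 428993/9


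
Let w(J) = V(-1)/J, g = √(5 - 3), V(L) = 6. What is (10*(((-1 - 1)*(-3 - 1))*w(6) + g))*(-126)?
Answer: -10080 - 1260*√2 ≈ -11862.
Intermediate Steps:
g = √2 ≈ 1.4142
w(J) = 6/J
(10*(((-1 - 1)*(-3 - 1))*w(6) + g))*(-126) = (10*(((-1 - 1)*(-3 - 1))*(6/6) + √2))*(-126) = (10*((-2*(-4))*(6*(⅙)) + √2))*(-126) = (10*(8*1 + √2))*(-126) = (10*(8 + √2))*(-126) = (80 + 10*√2)*(-126) = -10080 - 1260*√2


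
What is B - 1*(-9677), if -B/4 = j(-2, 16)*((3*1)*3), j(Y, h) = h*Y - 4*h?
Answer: 13133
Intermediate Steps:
j(Y, h) = -4*h + Y*h (j(Y, h) = Y*h - 4*h = -4*h + Y*h)
B = 3456 (B = -4*16*(-4 - 2)*(3*1)*3 = -4*16*(-6)*3*3 = -(-384)*9 = -4*(-864) = 3456)
B - 1*(-9677) = 3456 - 1*(-9677) = 3456 + 9677 = 13133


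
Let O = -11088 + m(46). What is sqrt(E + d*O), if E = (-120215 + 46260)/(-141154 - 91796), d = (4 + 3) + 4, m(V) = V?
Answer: I*sqrt(263648141169510)/46590 ≈ 348.51*I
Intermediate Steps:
d = 11 (d = 7 + 4 = 11)
E = 14791/46590 (E = -73955/(-232950) = -73955*(-1/232950) = 14791/46590 ≈ 0.31747)
O = -11042 (O = -11088 + 46 = -11042)
sqrt(E + d*O) = sqrt(14791/46590 + 11*(-11042)) = sqrt(14791/46590 - 121462) = sqrt(-5658899789/46590) = I*sqrt(263648141169510)/46590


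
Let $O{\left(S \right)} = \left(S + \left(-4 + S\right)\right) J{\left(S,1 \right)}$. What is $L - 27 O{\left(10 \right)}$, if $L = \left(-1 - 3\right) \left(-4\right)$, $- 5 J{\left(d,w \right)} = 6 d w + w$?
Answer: $\frac{26432}{5} \approx 5286.4$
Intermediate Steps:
$J{\left(d,w \right)} = - \frac{w}{5} - \frac{6 d w}{5}$ ($J{\left(d,w \right)} = - \frac{6 d w + w}{5} = - \frac{w + 6 d w}{5} = - \frac{w}{5} - \frac{6 d w}{5}$)
$O{\left(S \right)} = \left(-4 + 2 S\right) \left(- \frac{1}{5} - \frac{6 S}{5}\right)$ ($O{\left(S \right)} = \left(S + \left(-4 + S\right)\right) \left(\left(- \frac{1}{5}\right) 1 \left(1 + 6 S\right)\right) = \left(-4 + 2 S\right) \left(- \frac{1}{5} - \frac{6 S}{5}\right)$)
$L = 16$ ($L = \left(-4\right) \left(-4\right) = 16$)
$L - 27 O{\left(10 \right)} = 16 - 27 \left(\frac{4}{5} - \frac{12 \cdot 10^{2}}{5} + \frac{22}{5} \cdot 10\right) = 16 - 27 \left(\frac{4}{5} - 240 + 44\right) = 16 - - \frac{26352}{5} = 16 + \frac{26352}{5} = \frac{26432}{5}$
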